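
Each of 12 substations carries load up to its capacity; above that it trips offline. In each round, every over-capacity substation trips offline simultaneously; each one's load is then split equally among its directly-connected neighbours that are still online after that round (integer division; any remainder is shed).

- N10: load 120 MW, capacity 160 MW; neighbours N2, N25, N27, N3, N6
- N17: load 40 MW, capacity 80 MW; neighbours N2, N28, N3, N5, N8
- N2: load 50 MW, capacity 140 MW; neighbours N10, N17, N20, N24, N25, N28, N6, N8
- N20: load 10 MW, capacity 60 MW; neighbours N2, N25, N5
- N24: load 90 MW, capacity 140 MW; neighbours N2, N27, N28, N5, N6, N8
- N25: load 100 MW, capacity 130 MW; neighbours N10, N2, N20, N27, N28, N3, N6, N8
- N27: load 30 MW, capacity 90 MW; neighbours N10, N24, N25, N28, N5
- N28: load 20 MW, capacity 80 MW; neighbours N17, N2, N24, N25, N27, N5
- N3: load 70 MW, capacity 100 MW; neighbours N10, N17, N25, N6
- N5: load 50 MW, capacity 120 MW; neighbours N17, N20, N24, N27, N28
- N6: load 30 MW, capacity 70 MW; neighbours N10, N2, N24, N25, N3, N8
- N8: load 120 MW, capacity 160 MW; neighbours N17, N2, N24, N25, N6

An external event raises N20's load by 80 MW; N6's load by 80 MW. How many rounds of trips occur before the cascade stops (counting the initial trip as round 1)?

5

Round 1 — N20 at 90 > 60; N6 at 110 > 70. N20, N6 trip offline.
  N20 sheds 90 MW to N2, N25, N5: 30 each.
    N2: 50+30 = 80 ≤ 140
    N25: 100+30 = 130 ≤ 130
    N5: 50+30 = 80 ≤ 120
  N6 sheds 110 MW to N10, N2, N24, N25, N3, N8: 18 each (2 lost).
    N10: 120+18 = 138 ≤ 160
    N2: 80+18 = 98 ≤ 140
    N24: 90+18 = 108 ≤ 140
    N25: 130+18 = 148 > 130
    N3: 70+18 = 88 ≤ 100
    N8: 120+18 = 138 ≤ 160
Round 2 — N25 trips offline.
  N25 sheds 148 MW to N10, N2, N27, N28, N3, N8: 24 each (4 lost).
    N10: 138+24 = 162 > 160
    N2: 98+24 = 122 ≤ 140
    N27: 30+24 = 54 ≤ 90
    N28: 20+24 = 44 ≤ 80
    N3: 88+24 = 112 > 100
    N8: 138+24 = 162 > 160
Round 3 — N10, N3, N8 trip offline.
  N10 sheds 162 MW to N2, N27: 81 each.
    N2: 122+81 = 203 > 140
    N27: 54+81 = 135 > 90
  N3 sheds 112 MW to N17: 112 each.
    N17: 40+112 = 152 > 80
  N8 sheds 162 MW to N17, N2, N24: 54 each.
    N17: 152+54 = 206 > 80
    N2: 203+54 = 257 > 140
    N24: 108+54 = 162 > 140
Round 4 — N17, N2, N24, N27 trip offline.
  N17 sheds 206 MW to N28, N5: 103 each.
    N28: 44+103 = 147 > 80
    N5: 80+103 = 183 > 120
  N2 sheds 257 MW to N28: 257 each.
    N28: 147+257 = 404 > 80
  N24 sheds 162 MW to N28, N5: 81 each.
    N28: 404+81 = 485 > 80
    N5: 183+81 = 264 > 120
  N27 sheds 135 MW to N28, N5: 67 each (1 lost).
    N28: 485+67 = 552 > 80
    N5: 264+67 = 331 > 120
Round 5 — N28, N5 trip offline.
  N28 sheds 552 MW: no online neighbours, lost.
  N5 sheds 331 MW: no online neighbours, lost.
No further trips.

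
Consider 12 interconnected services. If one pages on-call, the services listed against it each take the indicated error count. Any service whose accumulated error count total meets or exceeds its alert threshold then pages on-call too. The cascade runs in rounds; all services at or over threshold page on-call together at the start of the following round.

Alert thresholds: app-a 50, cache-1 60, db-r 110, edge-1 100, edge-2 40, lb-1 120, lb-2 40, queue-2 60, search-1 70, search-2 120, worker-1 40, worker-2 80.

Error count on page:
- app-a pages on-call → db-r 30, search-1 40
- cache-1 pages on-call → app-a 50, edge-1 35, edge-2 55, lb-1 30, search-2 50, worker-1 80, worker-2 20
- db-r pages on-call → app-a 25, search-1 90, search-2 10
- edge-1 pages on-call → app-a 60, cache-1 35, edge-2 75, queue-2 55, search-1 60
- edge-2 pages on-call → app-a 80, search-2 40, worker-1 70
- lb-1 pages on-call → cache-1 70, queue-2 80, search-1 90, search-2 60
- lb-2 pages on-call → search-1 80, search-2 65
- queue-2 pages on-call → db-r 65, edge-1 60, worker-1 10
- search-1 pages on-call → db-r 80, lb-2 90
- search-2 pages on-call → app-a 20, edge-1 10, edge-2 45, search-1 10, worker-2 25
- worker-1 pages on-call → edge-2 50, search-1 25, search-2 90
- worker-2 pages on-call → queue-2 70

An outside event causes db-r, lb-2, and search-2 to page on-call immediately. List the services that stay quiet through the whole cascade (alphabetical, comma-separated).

cache-1, edge-1, lb-1, queue-2, worker-2

Round 1 — db-r, lb-2, search-2 page on-call (initial).
  app-a: +25+20 → 45 < 50
  edge-1: +10 → 10 < 100
  edge-2: +45 → 45 ≥ 40
  search-1: +90+80+10 → 180 ≥ 70
  worker-2: +25 → 25 < 80
Round 2 — edge-2, search-1 page on-call.
  app-a: +80 → 125 ≥ 50
  worker-1: +70 → 70 ≥ 40
Round 3 — app-a, worker-1 page on-call.
No further pages.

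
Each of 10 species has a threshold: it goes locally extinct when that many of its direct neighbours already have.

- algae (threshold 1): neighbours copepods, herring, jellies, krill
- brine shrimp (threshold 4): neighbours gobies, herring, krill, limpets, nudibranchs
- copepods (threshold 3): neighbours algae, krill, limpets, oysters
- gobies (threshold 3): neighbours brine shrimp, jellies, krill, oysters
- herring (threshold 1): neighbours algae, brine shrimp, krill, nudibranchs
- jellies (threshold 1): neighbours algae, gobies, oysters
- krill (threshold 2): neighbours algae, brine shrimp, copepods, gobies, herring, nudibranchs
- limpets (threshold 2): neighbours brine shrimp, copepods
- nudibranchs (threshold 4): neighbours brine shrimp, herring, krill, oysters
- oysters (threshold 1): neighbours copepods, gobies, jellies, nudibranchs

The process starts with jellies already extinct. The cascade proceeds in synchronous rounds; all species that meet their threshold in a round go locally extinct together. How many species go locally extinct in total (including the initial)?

7

Round 1 — jellies goes locally extinct (initial).
Round 2 — checking thresholds:
  algae: 1 of 4 neighbours ≥ 1, goes locally extinct.
  gobies: 1 of 4 neighbours < 3, holds.
  oysters: 1 of 4 neighbours ≥ 1, goes locally extinct.
Round 3 — checking thresholds:
  copepods: 2 of 4 neighbours < 3, holds.
  gobies: 2 of 4 neighbours < 3, holds.
  herring: 1 of 4 neighbours ≥ 1, goes locally extinct.
  krill: 1 of 6 neighbours < 2, holds.
  nudibranchs: 1 of 4 neighbours < 4, holds.
Round 4 — checking thresholds:
  brine shrimp: 1 of 5 neighbours < 4, holds.
  copepods: 2 of 4 neighbours < 3, holds.
  gobies: 2 of 4 neighbours < 3, holds.
  krill: 2 of 6 neighbours ≥ 2, goes locally extinct.
  nudibranchs: 2 of 4 neighbours < 4, holds.
Round 5 — checking thresholds:
  brine shrimp: 2 of 5 neighbours < 4, holds.
  copepods: 3 of 4 neighbours ≥ 3, goes locally extinct.
  gobies: 3 of 4 neighbours ≥ 3, goes locally extinct.
  nudibranchs: 3 of 4 neighbours < 4, holds.
Round 6 — no new extinctions; cascade stops.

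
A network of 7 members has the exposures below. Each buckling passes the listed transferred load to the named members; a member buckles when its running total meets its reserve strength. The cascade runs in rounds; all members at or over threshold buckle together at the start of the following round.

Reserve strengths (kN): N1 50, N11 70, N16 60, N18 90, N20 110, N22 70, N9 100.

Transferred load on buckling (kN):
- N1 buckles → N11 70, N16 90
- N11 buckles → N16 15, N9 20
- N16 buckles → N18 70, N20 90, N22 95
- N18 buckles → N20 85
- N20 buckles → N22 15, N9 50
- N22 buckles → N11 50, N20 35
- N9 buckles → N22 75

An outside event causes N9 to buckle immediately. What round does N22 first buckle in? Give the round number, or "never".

Round 1 — N9 buckles (initial).
  N22: +75 → 75 ≥ 70
Round 2 — N22 buckles.
  N11: +50 → 50 < 70
  N20: +35 → 35 < 110
No further bucklings.

2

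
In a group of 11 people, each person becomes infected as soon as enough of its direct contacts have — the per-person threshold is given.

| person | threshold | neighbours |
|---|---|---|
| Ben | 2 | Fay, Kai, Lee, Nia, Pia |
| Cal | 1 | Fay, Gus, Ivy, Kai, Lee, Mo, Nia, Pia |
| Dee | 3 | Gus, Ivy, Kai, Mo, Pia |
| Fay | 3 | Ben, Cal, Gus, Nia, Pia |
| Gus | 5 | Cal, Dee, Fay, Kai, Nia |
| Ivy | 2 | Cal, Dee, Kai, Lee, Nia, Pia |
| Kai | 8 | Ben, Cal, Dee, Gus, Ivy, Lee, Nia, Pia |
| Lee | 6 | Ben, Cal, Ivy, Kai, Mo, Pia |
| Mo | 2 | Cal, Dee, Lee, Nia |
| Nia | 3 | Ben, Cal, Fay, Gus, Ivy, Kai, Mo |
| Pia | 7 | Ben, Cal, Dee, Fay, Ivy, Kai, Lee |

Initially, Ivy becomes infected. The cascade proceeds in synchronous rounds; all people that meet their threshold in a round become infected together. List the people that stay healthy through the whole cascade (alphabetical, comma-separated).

Ben, Dee, Fay, Gus, Kai, Lee, Mo, Nia, Pia

Round 1 — Ivy becomes infected (initial).
Round 2 — checking thresholds:
  Cal: 1 of 8 neighbours ≥ 1, becomes infected.
  Dee: 1 of 5 neighbours < 3, below threshold.
  Kai: 1 of 8 neighbours < 8, below threshold.
  Lee: 1 of 6 neighbours < 6, below threshold.
  Nia: 1 of 7 neighbours < 3, below threshold.
  Pia: 1 of 7 neighbours < 7, below threshold.
Round 3 — no new infections; cascade stops.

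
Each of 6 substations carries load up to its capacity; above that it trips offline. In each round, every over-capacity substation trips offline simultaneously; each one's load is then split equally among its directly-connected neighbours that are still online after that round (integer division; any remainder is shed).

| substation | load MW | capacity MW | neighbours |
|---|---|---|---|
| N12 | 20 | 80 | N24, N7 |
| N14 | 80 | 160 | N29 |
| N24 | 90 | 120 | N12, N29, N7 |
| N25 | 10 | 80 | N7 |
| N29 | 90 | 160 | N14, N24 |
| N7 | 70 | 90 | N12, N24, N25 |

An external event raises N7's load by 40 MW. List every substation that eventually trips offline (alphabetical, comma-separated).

Round 1 — N7 at 110 > 90. N7 trips offline.
  N7 sheds 110 MW to N12, N24, N25: 36 each (2 lost).
    N12: 20+36 = 56 ≤ 80
    N24: 90+36 = 126 > 120
    N25: 10+36 = 46 ≤ 80
Round 2 — N24 trips offline.
  N24 sheds 126 MW to N12, N29: 63 each.
    N12: 56+63 = 119 > 80
    N29: 90+63 = 153 ≤ 160
Round 3 — N12 trips offline.
  N12 sheds 119 MW: no online neighbours, lost.
No further trips.

N12, N24, N7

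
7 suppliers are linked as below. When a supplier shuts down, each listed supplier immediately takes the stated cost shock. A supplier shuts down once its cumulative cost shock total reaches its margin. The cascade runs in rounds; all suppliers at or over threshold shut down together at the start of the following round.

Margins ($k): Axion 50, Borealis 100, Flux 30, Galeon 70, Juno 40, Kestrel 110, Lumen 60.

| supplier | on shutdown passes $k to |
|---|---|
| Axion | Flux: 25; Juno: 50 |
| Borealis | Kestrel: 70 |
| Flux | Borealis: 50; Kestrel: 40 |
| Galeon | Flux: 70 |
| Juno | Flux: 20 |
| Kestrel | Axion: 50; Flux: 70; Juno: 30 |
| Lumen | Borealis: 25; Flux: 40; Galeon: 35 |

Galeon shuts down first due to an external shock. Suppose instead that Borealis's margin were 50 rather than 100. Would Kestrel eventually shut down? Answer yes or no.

With Borealis's margin at 50:
Round 1 — Galeon shuts down (initial).
  Flux: +70 → 70 ≥ 30
Round 2 — Flux shuts down.
  Borealis: +50 → 50 ≥ 50
  Kestrel: +40 → 40 < 110
Round 3 — Borealis shuts down.
  Kestrel: +70 → 110 ≥ 110
Round 4 — Kestrel shuts down.
  Axion: +50 → 50 ≥ 50
  Juno: +30 → 30 < 40
Round 5 — Axion shuts down.
  Juno: +50 → 80 ≥ 40
Round 6 — Juno shuts down.
No further shutdowns.

yes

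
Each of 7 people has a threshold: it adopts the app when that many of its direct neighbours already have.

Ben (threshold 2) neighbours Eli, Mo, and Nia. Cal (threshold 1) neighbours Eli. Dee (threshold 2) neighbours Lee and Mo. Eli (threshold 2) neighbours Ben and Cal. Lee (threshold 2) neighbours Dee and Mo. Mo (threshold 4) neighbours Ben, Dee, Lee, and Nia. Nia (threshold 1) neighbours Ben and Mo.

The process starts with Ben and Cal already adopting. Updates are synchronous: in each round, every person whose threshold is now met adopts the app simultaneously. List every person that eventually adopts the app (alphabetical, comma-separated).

Ben, Cal, Eli, Nia

Round 1 — Ben, Cal adopt the app (initial).
Round 2 — checking thresholds:
  Eli: 2 of 2 neighbours ≥ 2, adopts the app.
  Mo: 1 of 4 neighbours < 4, below threshold.
  Nia: 1 of 2 neighbours ≥ 1, adopts the app.
Round 3 — no new adoptions; cascade stops.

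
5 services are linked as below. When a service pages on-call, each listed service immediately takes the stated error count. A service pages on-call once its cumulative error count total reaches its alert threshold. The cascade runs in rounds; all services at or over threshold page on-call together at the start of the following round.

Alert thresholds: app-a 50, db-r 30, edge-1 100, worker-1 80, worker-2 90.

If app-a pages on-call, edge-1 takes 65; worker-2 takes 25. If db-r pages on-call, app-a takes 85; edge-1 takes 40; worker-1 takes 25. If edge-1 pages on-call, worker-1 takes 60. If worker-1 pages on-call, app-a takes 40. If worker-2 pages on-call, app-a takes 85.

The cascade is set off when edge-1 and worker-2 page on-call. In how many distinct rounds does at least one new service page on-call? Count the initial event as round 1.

Round 1 — edge-1, worker-2 page on-call (initial).
  app-a: +85 → 85 ≥ 50
  worker-1: +60 → 60 < 80
Round 2 — app-a pages on-call.
No further pages.

2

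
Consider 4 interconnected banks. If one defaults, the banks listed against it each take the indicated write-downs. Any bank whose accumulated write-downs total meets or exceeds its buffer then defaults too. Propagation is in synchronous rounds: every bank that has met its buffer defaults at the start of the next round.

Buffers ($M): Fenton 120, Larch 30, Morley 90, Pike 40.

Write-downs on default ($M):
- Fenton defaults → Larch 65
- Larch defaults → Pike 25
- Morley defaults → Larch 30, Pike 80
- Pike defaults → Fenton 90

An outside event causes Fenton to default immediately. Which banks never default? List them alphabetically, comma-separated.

Round 1 — Fenton defaults (initial).
  Larch: +65 → 65 ≥ 30
Round 2 — Larch defaults.
  Pike: +25 → 25 < 40
No further defaults.

Morley, Pike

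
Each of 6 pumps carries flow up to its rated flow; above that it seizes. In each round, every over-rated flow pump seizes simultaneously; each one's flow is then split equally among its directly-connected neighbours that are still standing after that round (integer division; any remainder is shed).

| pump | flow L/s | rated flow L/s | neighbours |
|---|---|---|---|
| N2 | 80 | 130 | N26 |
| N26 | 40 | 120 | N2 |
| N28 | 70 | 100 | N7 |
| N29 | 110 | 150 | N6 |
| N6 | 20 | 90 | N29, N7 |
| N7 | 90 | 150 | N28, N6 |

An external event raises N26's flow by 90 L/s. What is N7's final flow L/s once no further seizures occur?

90

Round 1 — N26 at 130 > 120. N26 seizes.
  N26 sheds 130 L/s to N2: 130 each.
    N2: 80+130 = 210 > 130
Round 2 — N2 seizes.
  N2 sheds 210 L/s: no online neighbours, lost.
No further seizures.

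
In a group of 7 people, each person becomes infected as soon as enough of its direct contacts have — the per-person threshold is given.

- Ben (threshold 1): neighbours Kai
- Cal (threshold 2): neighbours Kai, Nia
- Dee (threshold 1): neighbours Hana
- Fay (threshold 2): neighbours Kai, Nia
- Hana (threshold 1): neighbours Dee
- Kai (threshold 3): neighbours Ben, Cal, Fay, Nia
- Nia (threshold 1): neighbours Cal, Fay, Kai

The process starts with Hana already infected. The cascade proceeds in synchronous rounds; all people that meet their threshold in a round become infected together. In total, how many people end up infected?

2

Round 1 — Hana becomes infected (initial).
Round 2 — checking thresholds:
  Dee: 1 of 1 neighbours ≥ 1, becomes infected.
Round 3 — no new infections; cascade stops.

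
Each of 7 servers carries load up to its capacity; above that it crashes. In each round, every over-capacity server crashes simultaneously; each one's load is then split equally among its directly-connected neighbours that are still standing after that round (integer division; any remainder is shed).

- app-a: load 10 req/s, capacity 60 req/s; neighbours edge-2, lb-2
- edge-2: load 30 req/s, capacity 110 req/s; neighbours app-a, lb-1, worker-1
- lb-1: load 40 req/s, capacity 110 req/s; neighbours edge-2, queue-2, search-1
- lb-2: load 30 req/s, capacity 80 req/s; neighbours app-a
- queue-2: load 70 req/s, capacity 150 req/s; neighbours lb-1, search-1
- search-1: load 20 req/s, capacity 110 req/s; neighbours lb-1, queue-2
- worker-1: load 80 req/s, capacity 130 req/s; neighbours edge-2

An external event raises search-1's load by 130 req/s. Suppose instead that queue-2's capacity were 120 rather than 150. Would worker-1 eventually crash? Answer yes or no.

With queue-2's capacity at 120:
Round 1 — search-1 at 150 > 110. search-1 crashes.
  search-1 sheds 150 req/s to lb-1, queue-2: 75 each.
    lb-1: 40+75 = 115 > 110
    queue-2: 70+75 = 145 > 120
Round 2 — lb-1, queue-2 crash.
  lb-1 sheds 115 req/s to edge-2: 115 each.
    edge-2: 30+115 = 145 > 110
  queue-2 sheds 145 req/s: no online neighbours, lost.
Round 3 — edge-2 crashes.
  edge-2 sheds 145 req/s to app-a, worker-1: 72 each (1 lost).
    app-a: 10+72 = 82 > 60
    worker-1: 80+72 = 152 > 130
Round 4 — app-a, worker-1 crash.
  app-a sheds 82 req/s to lb-2: 82 each.
    lb-2: 30+82 = 112 > 80
  worker-1 sheds 152 req/s: no online neighbours, lost.
Round 5 — lb-2 crashes.
  lb-2 sheds 112 req/s: no online neighbours, lost.
No further crashes.

yes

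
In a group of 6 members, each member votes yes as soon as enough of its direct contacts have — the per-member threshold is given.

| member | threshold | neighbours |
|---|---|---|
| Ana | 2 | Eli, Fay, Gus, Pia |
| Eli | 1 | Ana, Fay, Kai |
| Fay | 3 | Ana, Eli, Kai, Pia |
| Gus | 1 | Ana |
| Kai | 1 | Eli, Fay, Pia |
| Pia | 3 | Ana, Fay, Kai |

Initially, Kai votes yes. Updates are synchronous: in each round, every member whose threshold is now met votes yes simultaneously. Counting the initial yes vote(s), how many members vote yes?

Round 1 — Kai votes yes (initial).
Round 2 — checking thresholds:
  Eli: 1 of 3 neighbours ≥ 1, votes yes.
  Fay: 1 of 4 neighbours < 3, not yet.
  Pia: 1 of 3 neighbours < 3, not yet.
Round 3 — no new yes votes; cascade stops.

2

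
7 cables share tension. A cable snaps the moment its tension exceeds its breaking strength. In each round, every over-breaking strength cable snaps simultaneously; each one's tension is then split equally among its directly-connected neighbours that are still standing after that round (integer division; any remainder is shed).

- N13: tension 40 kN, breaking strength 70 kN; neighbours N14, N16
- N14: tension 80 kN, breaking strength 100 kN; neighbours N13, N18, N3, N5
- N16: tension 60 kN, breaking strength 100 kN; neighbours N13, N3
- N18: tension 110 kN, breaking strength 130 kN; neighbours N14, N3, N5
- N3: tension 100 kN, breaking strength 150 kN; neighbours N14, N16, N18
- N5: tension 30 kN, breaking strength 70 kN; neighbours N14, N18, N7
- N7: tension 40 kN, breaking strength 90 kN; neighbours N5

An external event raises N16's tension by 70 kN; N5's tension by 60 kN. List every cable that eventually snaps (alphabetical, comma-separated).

Round 1 — N16 at 130 > 100; N5 at 90 > 70. N16, N5 snap.
  N16 sheds 130 kN to N13, N3: 65 each.
    N13: 40+65 = 105 > 70
    N3: 100+65 = 165 > 150
  N5 sheds 90 kN to N14, N18, N7: 30 each.
    N14: 80+30 = 110 > 100
    N18: 110+30 = 140 > 130
    N7: 40+30 = 70 ≤ 90
Round 2 — N13, N14, N18, N3 snap.
  N13 sheds 105 kN: no online neighbours, lost.
  N14 sheds 110 kN: no online neighbours, lost.
  N18 sheds 140 kN: no online neighbours, lost.
  N3 sheds 165 kN: no online neighbours, lost.
No further breaks.

N13, N14, N16, N18, N3, N5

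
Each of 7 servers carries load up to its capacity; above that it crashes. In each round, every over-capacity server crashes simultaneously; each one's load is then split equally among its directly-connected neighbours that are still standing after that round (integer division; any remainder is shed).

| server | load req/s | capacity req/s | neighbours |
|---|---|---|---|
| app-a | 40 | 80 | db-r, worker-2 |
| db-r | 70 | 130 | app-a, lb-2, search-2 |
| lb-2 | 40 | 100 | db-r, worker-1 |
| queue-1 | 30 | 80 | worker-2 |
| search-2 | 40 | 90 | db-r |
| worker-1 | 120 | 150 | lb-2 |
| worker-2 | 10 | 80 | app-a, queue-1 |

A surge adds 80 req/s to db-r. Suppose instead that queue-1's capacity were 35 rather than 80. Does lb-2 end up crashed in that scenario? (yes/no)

With queue-1's capacity at 35:
Round 1 — db-r at 150 > 130. db-r crashes.
  db-r sheds 150 req/s to app-a, lb-2, search-2: 50 each.
    app-a: 40+50 = 90 > 80
    lb-2: 40+50 = 90 ≤ 100
    search-2: 40+50 = 90 ≤ 90
Round 2 — app-a crashes.
  app-a sheds 90 req/s to worker-2: 90 each.
    worker-2: 10+90 = 100 > 80
Round 3 — worker-2 crashes.
  worker-2 sheds 100 req/s to queue-1: 100 each.
    queue-1: 30+100 = 130 > 35
Round 4 — queue-1 crashes.
  queue-1 sheds 130 req/s: no online neighbours, lost.
No further crashes.

no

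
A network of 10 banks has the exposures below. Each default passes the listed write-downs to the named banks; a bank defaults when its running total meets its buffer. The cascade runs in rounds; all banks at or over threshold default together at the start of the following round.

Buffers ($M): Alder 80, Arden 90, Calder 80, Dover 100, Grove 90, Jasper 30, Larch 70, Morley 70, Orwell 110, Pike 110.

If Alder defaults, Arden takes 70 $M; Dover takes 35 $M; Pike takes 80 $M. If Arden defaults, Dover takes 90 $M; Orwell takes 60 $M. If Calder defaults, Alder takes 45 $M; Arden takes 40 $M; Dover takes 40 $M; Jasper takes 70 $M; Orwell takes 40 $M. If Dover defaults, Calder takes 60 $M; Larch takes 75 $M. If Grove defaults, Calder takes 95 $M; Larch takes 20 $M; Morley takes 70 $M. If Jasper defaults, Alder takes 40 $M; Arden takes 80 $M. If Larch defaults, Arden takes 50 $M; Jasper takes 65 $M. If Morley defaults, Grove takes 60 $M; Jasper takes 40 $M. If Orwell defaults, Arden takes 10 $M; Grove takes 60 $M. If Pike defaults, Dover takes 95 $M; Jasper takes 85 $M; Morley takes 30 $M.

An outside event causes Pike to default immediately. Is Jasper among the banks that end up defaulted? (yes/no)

yes

Round 1 — Pike defaults (initial).
  Dover: +95 → 95 < 100
  Jasper: +85 → 85 ≥ 30
  Morley: +30 → 30 < 70
Round 2 — Jasper defaults.
  Alder: +40 → 40 < 80
  Arden: +80 → 80 < 90
No further defaults.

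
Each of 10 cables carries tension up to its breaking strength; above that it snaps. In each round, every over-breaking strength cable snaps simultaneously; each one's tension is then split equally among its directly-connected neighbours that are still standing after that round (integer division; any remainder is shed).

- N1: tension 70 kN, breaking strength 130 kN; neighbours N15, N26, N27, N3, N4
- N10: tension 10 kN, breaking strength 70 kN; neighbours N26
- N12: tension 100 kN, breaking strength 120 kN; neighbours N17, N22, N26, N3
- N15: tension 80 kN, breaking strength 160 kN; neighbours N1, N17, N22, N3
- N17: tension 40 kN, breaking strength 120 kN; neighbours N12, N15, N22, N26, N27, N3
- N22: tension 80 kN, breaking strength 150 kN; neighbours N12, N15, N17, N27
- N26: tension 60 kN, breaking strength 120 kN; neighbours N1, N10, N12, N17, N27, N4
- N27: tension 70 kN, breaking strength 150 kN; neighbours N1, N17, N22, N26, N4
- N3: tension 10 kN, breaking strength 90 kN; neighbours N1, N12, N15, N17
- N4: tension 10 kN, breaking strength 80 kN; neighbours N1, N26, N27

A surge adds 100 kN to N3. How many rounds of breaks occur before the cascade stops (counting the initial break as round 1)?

Round 1 — N3 at 110 > 90. N3 snaps.
  N3 sheds 110 kN to N1, N12, N15, N17: 27 each (2 lost).
    N1: 70+27 = 97 ≤ 130
    N12: 100+27 = 127 > 120
    N15: 80+27 = 107 ≤ 160
    N17: 40+27 = 67 ≤ 120
Round 2 — N12 snaps.
  N12 sheds 127 kN to N17, N22, N26: 42 each (1 lost).
    N17: 67+42 = 109 ≤ 120
    N22: 80+42 = 122 ≤ 150
    N26: 60+42 = 102 ≤ 120
No further breaks.

2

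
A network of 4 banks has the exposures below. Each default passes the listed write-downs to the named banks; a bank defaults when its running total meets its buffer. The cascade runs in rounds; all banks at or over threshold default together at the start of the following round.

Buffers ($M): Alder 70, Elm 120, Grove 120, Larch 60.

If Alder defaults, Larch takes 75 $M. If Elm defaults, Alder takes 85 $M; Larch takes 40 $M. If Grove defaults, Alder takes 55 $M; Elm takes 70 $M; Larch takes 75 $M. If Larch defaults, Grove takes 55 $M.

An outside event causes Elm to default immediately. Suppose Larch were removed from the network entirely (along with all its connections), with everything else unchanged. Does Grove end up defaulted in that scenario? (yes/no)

no

With Larch removed:
Round 1 — Elm defaults (initial).
  Alder: +85 → 85 ≥ 70
Round 2 — Alder defaults.
No further defaults.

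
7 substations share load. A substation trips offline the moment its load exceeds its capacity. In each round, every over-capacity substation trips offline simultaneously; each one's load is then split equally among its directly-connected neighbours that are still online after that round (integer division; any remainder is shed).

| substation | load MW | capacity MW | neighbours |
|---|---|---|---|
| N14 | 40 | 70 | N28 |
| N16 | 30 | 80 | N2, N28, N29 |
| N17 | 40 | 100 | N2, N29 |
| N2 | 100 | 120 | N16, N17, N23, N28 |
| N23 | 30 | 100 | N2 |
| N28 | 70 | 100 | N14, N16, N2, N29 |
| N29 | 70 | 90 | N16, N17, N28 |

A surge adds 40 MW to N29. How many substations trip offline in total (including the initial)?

Round 1 — N29 at 110 > 90. N29 trips offline.
  N29 sheds 110 MW to N16, N17, N28: 36 each (2 lost).
    N16: 30+36 = 66 ≤ 80
    N17: 40+36 = 76 ≤ 100
    N28: 70+36 = 106 > 100
Round 2 — N28 trips offline.
  N28 sheds 106 MW to N14, N16, N2: 35 each (1 lost).
    N14: 40+35 = 75 > 70
    N16: 66+35 = 101 > 80
    N2: 100+35 = 135 > 120
Round 3 — N14, N16, N2 trip offline.
  N14 sheds 75 MW: no online neighbours, lost.
  N16 sheds 101 MW: no online neighbours, lost.
  N2 sheds 135 MW to N17, N23: 67 each (1 lost).
    N17: 76+67 = 143 > 100
    N23: 30+67 = 97 ≤ 100
Round 4 — N17 trips offline.
  N17 sheds 143 MW: no online neighbours, lost.
No further trips.

6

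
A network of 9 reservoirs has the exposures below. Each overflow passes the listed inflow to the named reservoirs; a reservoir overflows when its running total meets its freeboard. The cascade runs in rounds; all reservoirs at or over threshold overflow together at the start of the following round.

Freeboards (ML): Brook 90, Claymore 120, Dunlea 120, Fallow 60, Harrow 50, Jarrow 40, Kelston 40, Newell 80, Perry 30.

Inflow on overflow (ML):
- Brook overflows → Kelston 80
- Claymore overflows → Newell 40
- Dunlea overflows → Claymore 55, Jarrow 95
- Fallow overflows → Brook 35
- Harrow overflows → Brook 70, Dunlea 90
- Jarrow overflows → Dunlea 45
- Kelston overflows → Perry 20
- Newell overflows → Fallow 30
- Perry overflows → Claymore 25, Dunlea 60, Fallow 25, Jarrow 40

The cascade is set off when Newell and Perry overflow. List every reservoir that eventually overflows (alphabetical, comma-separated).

Jarrow, Newell, Perry

Round 1 — Newell, Perry overflow (initial).
  Claymore: +25 → 25 < 120
  Dunlea: +60 → 60 < 120
  Fallow: +30+25 → 55 < 60
  Jarrow: +40 → 40 ≥ 40
Round 2 — Jarrow overflows.
  Dunlea: +45 → 105 < 120
No further overflows.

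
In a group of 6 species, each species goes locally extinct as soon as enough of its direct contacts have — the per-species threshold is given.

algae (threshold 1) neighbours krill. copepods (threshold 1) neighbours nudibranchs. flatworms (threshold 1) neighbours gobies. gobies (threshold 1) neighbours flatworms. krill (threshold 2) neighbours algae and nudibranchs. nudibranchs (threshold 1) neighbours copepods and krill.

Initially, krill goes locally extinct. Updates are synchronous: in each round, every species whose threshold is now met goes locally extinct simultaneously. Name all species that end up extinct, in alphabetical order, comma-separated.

Round 1 — krill goes locally extinct (initial).
Round 2 — checking thresholds:
  algae: 1 of 1 neighbours ≥ 1, goes locally extinct.
  nudibranchs: 1 of 2 neighbours ≥ 1, goes locally extinct.
Round 3 — checking thresholds:
  copepods: 1 of 1 neighbours ≥ 1, goes locally extinct.
Round 4 — no new extinctions; cascade stops.

algae, copepods, krill, nudibranchs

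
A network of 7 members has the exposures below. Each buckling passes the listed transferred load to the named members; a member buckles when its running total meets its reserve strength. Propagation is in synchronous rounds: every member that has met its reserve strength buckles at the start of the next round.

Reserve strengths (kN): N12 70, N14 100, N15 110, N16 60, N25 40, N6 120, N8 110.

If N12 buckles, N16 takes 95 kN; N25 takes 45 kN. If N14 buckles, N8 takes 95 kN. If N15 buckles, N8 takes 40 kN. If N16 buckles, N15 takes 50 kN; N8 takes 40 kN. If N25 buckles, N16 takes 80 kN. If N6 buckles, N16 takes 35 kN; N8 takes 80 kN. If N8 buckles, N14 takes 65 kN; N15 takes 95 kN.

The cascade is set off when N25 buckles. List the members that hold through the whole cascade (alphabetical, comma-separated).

Round 1 — N25 buckles (initial).
  N16: +80 → 80 ≥ 60
Round 2 — N16 buckles.
  N15: +50 → 50 < 110
  N8: +40 → 40 < 110
No further bucklings.

N12, N14, N15, N6, N8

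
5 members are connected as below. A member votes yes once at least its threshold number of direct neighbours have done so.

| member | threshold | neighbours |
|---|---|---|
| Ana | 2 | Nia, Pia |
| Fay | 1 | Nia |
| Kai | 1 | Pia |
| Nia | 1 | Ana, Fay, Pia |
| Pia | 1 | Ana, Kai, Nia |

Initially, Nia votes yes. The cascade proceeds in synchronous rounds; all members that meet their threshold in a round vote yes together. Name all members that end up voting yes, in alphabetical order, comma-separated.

Ana, Fay, Kai, Nia, Pia

Round 1 — Nia votes yes (initial).
Round 2 — checking thresholds:
  Ana: 1 of 2 neighbours < 2, below threshold.
  Fay: 1 of 1 neighbours ≥ 1, votes yes.
  Pia: 1 of 3 neighbours ≥ 1, votes yes.
Round 3 — checking thresholds:
  Ana: 2 of 2 neighbours ≥ 2, votes yes.
  Kai: 1 of 1 neighbours ≥ 1, votes yes.
Round 4 — no new yes votes; cascade stops.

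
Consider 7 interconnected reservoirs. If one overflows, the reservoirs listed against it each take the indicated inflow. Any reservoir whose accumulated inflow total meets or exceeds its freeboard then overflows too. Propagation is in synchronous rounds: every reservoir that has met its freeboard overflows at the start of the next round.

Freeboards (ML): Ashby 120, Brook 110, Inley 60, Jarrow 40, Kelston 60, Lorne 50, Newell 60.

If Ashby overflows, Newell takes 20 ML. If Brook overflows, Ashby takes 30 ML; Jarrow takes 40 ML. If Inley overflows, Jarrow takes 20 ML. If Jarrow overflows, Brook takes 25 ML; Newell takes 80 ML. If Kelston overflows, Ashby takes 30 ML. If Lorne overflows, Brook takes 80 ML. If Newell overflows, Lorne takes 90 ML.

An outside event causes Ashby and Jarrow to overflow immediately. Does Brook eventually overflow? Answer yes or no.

no

Round 1 — Ashby, Jarrow overflow (initial).
  Brook: +25 → 25 < 110
  Newell: +20+80 → 100 ≥ 60
Round 2 — Newell overflows.
  Lorne: +90 → 90 ≥ 50
Round 3 — Lorne overflows.
  Brook: +80 → 105 < 110
No further overflows.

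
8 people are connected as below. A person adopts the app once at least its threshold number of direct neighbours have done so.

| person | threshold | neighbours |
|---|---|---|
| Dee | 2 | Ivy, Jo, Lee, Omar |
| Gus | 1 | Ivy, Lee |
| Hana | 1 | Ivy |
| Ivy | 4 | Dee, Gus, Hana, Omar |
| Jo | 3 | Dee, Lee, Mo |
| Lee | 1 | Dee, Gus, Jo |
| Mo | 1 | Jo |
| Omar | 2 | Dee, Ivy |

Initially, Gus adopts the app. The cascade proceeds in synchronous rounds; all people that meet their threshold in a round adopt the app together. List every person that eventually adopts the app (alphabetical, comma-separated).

Gus, Lee

Round 1 — Gus adopts the app (initial).
Round 2 — checking thresholds:
  Ivy: 1 of 4 neighbours < 4, below threshold.
  Lee: 1 of 3 neighbours ≥ 1, adopts the app.
Round 3 — no new adoptions; cascade stops.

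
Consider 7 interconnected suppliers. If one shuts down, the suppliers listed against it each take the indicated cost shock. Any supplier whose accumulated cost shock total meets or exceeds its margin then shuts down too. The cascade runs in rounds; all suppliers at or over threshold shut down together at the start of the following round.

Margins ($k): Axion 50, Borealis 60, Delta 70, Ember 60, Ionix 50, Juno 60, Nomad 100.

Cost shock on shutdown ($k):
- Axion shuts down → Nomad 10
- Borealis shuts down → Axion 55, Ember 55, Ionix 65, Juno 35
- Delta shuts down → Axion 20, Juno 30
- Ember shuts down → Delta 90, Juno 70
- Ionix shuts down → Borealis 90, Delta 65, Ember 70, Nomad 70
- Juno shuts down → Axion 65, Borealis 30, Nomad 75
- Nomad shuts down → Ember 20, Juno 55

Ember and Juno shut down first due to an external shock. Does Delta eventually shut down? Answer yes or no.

yes

Round 1 — Ember, Juno shut down (initial).
  Axion: +65 → 65 ≥ 50
  Borealis: +30 → 30 < 60
  Delta: +90 → 90 ≥ 70
  Nomad: +75 → 75 < 100
Round 2 — Axion, Delta shut down.
  Nomad: +10 → 85 < 100
No further shutdowns.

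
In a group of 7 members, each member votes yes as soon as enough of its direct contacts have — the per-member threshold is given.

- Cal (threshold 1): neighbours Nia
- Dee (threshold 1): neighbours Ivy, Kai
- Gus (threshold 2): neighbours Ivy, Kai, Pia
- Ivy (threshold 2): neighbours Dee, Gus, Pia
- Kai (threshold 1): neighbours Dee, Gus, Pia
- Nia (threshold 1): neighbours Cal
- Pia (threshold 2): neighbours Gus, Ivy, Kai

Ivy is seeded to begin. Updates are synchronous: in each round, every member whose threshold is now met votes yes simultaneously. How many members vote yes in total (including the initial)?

Round 1 — Ivy votes yes (initial).
Round 2 — checking thresholds:
  Dee: 1 of 2 neighbours ≥ 1, votes yes.
  Gus: 1 of 3 neighbours < 2, below threshold.
  Pia: 1 of 3 neighbours < 2, below threshold.
Round 3 — checking thresholds:
  Gus: 1 of 3 neighbours < 2, below threshold.
  Kai: 1 of 3 neighbours ≥ 1, votes yes.
  Pia: 1 of 3 neighbours < 2, below threshold.
Round 4 — checking thresholds:
  Gus: 2 of 3 neighbours ≥ 2, votes yes.
  Pia: 2 of 3 neighbours ≥ 2, votes yes.
Round 5 — no new yes votes; cascade stops.

5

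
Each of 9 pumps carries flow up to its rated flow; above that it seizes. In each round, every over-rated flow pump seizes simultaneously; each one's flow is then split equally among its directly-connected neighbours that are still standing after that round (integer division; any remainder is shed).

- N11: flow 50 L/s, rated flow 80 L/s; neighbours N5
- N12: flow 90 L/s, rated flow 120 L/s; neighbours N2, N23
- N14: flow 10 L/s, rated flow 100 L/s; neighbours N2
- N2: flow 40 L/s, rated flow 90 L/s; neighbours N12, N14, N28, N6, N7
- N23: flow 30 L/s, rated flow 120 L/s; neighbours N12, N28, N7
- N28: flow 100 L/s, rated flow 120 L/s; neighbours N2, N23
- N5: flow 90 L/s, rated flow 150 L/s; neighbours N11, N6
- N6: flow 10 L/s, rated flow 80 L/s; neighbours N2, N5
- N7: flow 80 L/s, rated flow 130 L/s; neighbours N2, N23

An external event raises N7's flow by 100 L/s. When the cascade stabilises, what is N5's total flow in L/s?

Round 1 — N7 at 180 > 130. N7 seizes.
  N7 sheds 180 L/s to N2, N23: 90 each.
    N2: 40+90 = 130 > 90
    N23: 30+90 = 120 ≤ 120
Round 2 — N2 seizes.
  N2 sheds 130 L/s to N12, N14, N28, N6: 32 each (2 lost).
    N12: 90+32 = 122 > 120
    N14: 10+32 = 42 ≤ 100
    N28: 100+32 = 132 > 120
    N6: 10+32 = 42 ≤ 80
Round 3 — N12, N28 seize.
  N12 sheds 122 L/s to N23: 122 each.
    N23: 120+122 = 242 > 120
  N28 sheds 132 L/s to N23: 132 each.
    N23: 242+132 = 374 > 120
Round 4 — N23 seizes.
  N23 sheds 374 L/s: no online neighbours, lost.
No further seizures.

90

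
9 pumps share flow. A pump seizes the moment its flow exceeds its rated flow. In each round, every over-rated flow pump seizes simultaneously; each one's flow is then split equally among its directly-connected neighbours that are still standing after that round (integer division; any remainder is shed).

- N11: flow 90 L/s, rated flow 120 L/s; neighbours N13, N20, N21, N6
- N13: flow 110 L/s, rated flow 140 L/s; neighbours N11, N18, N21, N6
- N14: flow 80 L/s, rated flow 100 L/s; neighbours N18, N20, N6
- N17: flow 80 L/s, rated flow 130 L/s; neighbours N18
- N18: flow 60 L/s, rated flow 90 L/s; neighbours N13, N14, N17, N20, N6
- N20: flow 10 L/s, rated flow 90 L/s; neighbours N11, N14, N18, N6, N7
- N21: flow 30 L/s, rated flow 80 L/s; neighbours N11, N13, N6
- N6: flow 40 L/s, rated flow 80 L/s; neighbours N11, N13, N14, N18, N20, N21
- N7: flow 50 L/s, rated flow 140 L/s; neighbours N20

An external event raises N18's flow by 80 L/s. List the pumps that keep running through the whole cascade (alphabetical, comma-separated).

N17, N7

Round 1 — N18 at 140 > 90. N18 seizes.
  N18 sheds 140 L/s to N13, N14, N17, N20, N6: 28 each.
    N13: 110+28 = 138 ≤ 140
    N14: 80+28 = 108 > 100
    N17: 80+28 = 108 ≤ 130
    N20: 10+28 = 38 ≤ 90
    N6: 40+28 = 68 ≤ 80
Round 2 — N14 seizes.
  N14 sheds 108 L/s to N20, N6: 54 each.
    N20: 38+54 = 92 > 90
    N6: 68+54 = 122 > 80
Round 3 — N20, N6 seize.
  N20 sheds 92 L/s to N11, N7: 46 each.
    N11: 90+46 = 136 > 120
    N7: 50+46 = 96 ≤ 140
  N6 sheds 122 L/s to N11, N13, N21: 40 each (2 lost).
    N11: 136+40 = 176 > 120
    N13: 138+40 = 178 > 140
    N21: 30+40 = 70 ≤ 80
Round 4 — N11, N13 seize.
  N11 sheds 176 L/s to N21: 176 each.
    N21: 70+176 = 246 > 80
  N13 sheds 178 L/s to N21: 178 each.
    N21: 246+178 = 424 > 80
Round 5 — N21 seizes.
  N21 sheds 424 L/s: no online neighbours, lost.
No further seizures.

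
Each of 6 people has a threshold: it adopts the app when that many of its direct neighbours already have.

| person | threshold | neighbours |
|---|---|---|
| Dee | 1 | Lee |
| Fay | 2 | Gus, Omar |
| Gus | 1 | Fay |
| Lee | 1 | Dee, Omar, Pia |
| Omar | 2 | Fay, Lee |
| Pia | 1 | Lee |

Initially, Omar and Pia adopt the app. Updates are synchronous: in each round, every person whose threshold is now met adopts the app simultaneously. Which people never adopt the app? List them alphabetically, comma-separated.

Fay, Gus

Round 1 — Omar, Pia adopt the app (initial).
Round 2 — checking thresholds:
  Fay: 1 of 2 neighbours < 2, holds.
  Lee: 2 of 3 neighbours ≥ 1, adopts the app.
Round 3 — checking thresholds:
  Dee: 1 of 1 neighbours ≥ 1, adopts the app.
  Fay: 1 of 2 neighbours < 2, holds.
Round 4 — no new adoptions; cascade stops.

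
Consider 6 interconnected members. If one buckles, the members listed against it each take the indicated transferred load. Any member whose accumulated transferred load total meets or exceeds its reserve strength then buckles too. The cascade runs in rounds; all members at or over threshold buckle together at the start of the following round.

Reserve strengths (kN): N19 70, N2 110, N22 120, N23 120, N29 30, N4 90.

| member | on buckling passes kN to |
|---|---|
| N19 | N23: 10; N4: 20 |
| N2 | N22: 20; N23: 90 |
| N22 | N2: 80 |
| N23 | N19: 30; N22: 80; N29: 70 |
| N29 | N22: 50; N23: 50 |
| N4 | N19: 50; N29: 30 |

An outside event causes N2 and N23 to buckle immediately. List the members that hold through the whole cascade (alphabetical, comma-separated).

N19, N4

Round 1 — N2, N23 buckle (initial).
  N19: +30 → 30 < 70
  N22: +20+80 → 100 < 120
  N29: +70 → 70 ≥ 30
Round 2 — N29 buckles.
  N22: +50 → 150 ≥ 120
Round 3 — N22 buckles.
No further bucklings.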